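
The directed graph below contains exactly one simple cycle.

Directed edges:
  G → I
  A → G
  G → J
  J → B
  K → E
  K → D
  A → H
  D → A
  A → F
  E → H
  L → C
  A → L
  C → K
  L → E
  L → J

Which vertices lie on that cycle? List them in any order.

A, C, D, K, L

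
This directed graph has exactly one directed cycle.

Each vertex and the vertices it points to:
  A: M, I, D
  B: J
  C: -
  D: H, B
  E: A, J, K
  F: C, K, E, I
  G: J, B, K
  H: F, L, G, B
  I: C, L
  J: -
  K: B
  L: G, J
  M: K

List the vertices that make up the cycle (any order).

A, D, E, F, H

DFS with gray/black marking from A:
A gray
  M gray
    K gray
      B gray
        J gray
        J black
      B black
    K black
  M black
  I gray
    C gray
    C black
    L gray
      G gray
        G→J: J black — skip
        G→B: B black — skip
        G→K: K black — skip
      G black
      L→J: J black — skip
    L black
  I black
  D gray
    H gray
      F gray
        F→C: C black — skip
        F→K: K black — skip
        E gray
          E→A: A is gray → back edge
Back edge closes the cycle A → D → H → F → E → A; its vertices are {A, D, E, F, H}.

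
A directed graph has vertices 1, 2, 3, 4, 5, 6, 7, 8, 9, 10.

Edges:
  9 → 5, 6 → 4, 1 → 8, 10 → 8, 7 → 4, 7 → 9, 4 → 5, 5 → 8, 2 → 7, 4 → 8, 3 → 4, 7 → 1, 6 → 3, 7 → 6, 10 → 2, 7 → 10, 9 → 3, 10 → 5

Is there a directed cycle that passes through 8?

No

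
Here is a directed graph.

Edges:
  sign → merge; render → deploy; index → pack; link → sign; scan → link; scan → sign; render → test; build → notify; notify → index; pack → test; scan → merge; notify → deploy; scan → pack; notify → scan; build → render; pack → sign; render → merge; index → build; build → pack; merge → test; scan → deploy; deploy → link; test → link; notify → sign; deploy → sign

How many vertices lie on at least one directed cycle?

A vertex is on a directed cycle iff it belongs to a strongly connected component of size ≥ 2 (or has a self-loop).
The vertices on cycles are {link, sign, test, build, index, merge, notify} — 7 in total.

7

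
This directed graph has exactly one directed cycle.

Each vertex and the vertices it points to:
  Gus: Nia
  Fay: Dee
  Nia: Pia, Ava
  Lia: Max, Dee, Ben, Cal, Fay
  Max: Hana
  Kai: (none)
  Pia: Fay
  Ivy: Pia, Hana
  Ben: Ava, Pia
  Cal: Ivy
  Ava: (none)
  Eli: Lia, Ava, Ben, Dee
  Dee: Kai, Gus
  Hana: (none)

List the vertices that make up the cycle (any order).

Dee, Fay, Gus, Nia, Pia

DFS with gray/black marking from Dee:
Dee gray
  Kai gray
  Kai black
  Gus gray
    Nia gray
      Pia gray
        Fay gray
          Fay→Dee: Dee is gray → back edge
Back edge closes the cycle Dee → Gus → Nia → Pia → Fay → Dee; its vertices are {Dee, Fay, Gus, Nia, Pia}.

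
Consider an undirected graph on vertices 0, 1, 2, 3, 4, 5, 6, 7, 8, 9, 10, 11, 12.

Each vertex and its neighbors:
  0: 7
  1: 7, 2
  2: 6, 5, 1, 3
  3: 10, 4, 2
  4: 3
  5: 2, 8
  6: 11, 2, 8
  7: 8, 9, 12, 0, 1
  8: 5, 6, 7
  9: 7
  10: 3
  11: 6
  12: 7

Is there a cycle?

Yes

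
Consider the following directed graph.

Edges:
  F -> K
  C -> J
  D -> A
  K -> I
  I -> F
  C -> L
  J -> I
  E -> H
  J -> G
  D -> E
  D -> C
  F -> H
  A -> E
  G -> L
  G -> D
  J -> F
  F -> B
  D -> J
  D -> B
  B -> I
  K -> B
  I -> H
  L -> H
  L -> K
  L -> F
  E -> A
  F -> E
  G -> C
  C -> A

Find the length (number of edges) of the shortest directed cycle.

2

For each vertex v, BFS finds the shortest path from v back to v.
The shortest such closed walk is A → E → A, length 2.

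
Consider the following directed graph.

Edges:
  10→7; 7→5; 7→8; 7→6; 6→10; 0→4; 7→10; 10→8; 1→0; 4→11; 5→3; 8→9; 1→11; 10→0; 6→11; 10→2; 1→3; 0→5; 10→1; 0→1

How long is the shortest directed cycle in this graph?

2

For each vertex v, BFS finds the shortest path from v back to v.
The shortest such closed walk is 10 → 7 → 10, length 2.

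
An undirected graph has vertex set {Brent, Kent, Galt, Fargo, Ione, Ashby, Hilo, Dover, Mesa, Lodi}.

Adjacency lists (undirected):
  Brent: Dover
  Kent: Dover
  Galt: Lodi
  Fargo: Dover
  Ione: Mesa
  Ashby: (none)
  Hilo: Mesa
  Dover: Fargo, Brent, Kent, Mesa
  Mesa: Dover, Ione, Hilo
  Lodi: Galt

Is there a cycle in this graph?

No

DFS, tracking each vertex's parent; an edge to a visited non-parent vertex closes a cycle.
Start from Hilo:
visit Hilo (parent –)
  visit Mesa (parent Hilo)
    visit Dover (parent Mesa)
      visit Fargo (parent Dover)
        Fargo–Dover: parent, skip
      visit Brent (parent Dover)
        Brent–Dover: parent, skip
      visit Kent (parent Dover)
        Kent–Dover: parent, skip
      Dover–Mesa: parent, skip
    visit Ione (parent Mesa)
      Ione–Mesa: parent, skip
    Mesa–Hilo: parent, skip
visit Galt (parent –)
  visit Lodi (parent Galt)
    Lodi–Galt: parent, skip
visit Ashby (parent –)
No non-parent visited neighbor found — the graph is a forest.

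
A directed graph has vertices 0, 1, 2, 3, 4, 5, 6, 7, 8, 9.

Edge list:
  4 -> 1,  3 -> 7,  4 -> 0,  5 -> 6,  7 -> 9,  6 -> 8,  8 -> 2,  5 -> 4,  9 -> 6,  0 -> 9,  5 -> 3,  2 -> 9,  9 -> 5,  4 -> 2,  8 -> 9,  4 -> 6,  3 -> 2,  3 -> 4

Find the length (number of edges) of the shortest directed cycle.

3

For each vertex v, BFS finds the shortest path from v back to v.
The shortest such closed walk is 6 → 8 → 9 → 6, length 3.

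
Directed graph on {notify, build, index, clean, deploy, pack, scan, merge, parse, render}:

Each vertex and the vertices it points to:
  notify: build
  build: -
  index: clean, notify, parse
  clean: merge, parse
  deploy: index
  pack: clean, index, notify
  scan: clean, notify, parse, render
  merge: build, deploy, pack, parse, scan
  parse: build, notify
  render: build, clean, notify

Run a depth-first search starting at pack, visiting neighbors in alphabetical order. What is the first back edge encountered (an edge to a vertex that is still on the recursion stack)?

index->clean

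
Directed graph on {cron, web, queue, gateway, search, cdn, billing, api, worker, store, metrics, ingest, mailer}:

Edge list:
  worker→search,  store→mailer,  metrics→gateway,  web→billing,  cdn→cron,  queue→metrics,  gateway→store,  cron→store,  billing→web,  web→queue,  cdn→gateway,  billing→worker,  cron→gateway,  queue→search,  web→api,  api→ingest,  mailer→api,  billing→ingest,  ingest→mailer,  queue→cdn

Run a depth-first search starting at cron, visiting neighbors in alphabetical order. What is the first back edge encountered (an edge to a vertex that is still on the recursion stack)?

ingest->mailer

DFS from cron (visiting neighbors in alphabetical order); mark gray on enter, black on exit:
cron gray
  gateway gray
    store gray
      mailer gray
        api gray
          ingest gray
            ingest→mailer: mailer is gray → back edge
First back edge: ingest → mailer.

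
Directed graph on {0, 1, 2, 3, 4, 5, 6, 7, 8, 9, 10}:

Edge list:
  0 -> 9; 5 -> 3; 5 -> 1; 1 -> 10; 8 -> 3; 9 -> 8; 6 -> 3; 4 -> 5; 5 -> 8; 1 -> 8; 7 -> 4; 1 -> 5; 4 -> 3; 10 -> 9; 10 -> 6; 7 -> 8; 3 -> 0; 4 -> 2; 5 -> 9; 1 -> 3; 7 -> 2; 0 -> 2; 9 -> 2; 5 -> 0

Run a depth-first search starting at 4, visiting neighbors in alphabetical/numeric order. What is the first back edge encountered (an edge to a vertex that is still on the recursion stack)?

8->3

DFS from 4 (visiting neighbors in alphabetical/numeric order); mark gray on enter, black on exit:
4 gray
  2 gray
  2 black
  3 gray
    0 gray
      0→2: 2 black — skip
      9 gray
        9→2: 2 black — skip
        8 gray
          8→3: 3 is gray → back edge
First back edge: 8 → 3.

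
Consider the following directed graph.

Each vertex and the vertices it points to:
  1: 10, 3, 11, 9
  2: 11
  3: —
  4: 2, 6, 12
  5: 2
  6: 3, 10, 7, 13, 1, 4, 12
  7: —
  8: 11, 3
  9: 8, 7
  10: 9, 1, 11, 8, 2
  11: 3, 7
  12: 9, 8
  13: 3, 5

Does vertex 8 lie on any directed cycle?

No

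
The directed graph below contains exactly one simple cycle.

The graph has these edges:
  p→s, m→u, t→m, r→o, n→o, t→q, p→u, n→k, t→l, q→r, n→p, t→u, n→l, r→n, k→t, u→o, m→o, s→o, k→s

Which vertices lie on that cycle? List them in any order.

DFS with gray/black marking from n:
n gray
  k gray
    s gray
      o gray
      o black
    s black
    t gray
      u gray
        u→o: o black — skip
      u black
      m gray
        m→u: u black — skip
        m→o: o black — skip
      m black
      l gray
      l black
      q gray
        r gray
          r→o: o black — skip
          r→n: n is gray → back edge
Back edge closes the cycle n → k → t → q → r → n; its vertices are {k, n, q, r, t}.

k, n, q, r, t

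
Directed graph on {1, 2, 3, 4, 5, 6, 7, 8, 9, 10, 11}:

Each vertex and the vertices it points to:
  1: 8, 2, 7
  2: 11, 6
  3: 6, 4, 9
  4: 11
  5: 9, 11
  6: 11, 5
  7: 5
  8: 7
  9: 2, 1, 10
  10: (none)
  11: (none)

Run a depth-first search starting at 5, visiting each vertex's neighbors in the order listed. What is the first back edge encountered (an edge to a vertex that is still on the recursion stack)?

6→5

DFS from 5 (visiting each vertex's neighbors in the order listed); mark gray on enter, black on exit:
5 gray
  9 gray
    2 gray
      11 gray
      11 black
      6 gray
        6→11: 11 black — skip
        6→5: 5 is gray → back edge
First back edge: 6 → 5.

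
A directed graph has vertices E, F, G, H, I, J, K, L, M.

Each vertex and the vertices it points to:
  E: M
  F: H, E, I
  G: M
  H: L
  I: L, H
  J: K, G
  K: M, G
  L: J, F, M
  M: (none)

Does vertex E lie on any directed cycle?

E lies on a cycle iff there is a path from E back to itself.
Exploring from E, it never reaches itself; equivalently, its strongly connected component is a singleton.

No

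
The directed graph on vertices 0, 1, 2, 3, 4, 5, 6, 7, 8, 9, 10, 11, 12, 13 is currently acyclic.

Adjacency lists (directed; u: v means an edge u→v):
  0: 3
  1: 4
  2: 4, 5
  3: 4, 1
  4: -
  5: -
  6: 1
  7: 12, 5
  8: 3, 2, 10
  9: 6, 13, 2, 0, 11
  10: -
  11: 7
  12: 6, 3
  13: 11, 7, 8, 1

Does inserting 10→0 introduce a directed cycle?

No

Adding 10→0 creates a cycle iff 0 can already reach 10.
Explore from 0: no path reaches 10. The graph stays acyclic.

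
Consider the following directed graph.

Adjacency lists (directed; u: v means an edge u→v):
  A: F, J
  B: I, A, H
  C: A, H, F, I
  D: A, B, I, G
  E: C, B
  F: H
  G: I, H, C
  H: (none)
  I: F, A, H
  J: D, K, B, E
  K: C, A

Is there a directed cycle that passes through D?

D is on a cycle iff D can reach itself via ≥1 edge.
D → A → J → D — yes.

Yes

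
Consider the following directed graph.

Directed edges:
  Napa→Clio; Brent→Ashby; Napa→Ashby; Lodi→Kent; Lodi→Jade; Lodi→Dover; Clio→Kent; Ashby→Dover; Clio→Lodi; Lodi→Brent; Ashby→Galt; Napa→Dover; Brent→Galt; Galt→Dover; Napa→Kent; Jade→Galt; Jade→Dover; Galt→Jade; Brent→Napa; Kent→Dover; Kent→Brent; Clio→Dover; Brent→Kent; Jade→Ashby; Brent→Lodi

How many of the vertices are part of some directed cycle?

A vertex is on a directed cycle iff it belongs to a strongly connected component of size ≥ 2 (or has a self-loop).
The vertices on cycles are {Clio, Galt, Jade, Kent, Lodi, Napa, Ashby, Brent} — 8 in total.

8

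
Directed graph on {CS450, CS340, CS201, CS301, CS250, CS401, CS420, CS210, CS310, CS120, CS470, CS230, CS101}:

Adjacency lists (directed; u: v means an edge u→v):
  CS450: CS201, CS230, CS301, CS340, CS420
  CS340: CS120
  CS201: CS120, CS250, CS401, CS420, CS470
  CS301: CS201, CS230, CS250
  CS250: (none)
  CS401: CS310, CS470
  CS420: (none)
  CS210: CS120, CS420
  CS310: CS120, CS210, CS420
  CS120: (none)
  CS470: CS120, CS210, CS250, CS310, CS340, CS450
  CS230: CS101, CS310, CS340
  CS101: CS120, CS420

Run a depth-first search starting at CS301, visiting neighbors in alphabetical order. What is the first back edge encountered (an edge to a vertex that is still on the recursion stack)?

CS450→CS201

DFS from CS301 (visiting neighbors in alphabetical order); mark gray on enter, black on exit:
CS301 gray
  CS201 gray
    CS120 gray
    CS120 black
    CS250 gray
    CS250 black
    CS401 gray
      CS310 gray
        CS310→CS120: CS120 black — skip
        CS210 gray
          CS210→CS120: CS120 black — skip
          CS420 gray
          CS420 black
        CS210 black
        CS310→CS420: CS420 black — skip
      CS310 black
      CS470 gray
        CS470→CS120: CS120 black — skip
        CS470→CS210: CS210 black — skip
        CS470→CS250: CS250 black — skip
        CS470→CS310: CS310 black — skip
        CS340 gray
          CS340→CS120: CS120 black — skip
        CS340 black
        CS450 gray
          CS450→CS201: CS201 is gray → back edge
First back edge: CS450 → CS201.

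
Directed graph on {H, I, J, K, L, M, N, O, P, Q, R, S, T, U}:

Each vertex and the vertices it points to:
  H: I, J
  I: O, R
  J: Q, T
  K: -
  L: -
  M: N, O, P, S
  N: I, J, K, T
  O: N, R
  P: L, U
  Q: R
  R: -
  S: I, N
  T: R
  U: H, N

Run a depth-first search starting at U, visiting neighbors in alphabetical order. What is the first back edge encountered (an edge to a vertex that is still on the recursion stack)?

N->I

DFS from U (visiting neighbors in alphabetical order); mark gray on enter, black on exit:
U gray
  H gray
    I gray
      O gray
        N gray
          N→I: I is gray → back edge
First back edge: N → I.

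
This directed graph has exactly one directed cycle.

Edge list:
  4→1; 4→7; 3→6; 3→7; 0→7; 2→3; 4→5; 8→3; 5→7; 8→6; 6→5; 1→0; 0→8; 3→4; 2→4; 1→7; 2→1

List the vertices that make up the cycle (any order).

0, 1, 3, 4, 8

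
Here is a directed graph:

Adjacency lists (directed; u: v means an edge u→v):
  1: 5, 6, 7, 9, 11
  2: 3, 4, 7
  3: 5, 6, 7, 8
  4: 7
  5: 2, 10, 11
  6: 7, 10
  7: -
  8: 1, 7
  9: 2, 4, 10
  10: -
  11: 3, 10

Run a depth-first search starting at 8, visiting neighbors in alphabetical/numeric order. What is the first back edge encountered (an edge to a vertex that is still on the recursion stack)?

3→5

DFS from 8 (visiting neighbors in alphabetical/numeric order); mark gray on enter, black on exit:
8 gray
  1 gray
    5 gray
      2 gray
        3 gray
          3→5: 5 is gray → back edge
First back edge: 3 → 5.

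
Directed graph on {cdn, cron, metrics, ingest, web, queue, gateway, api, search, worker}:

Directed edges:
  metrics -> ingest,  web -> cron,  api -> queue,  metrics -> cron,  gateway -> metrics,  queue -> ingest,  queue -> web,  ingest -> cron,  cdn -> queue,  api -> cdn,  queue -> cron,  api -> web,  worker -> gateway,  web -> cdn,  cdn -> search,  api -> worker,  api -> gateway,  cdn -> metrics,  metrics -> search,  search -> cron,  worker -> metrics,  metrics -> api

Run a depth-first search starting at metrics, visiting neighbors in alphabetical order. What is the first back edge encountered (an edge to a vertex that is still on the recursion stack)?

cdn→metrics

DFS from metrics (visiting neighbors in alphabetical order); mark gray on enter, black on exit:
metrics gray
  api gray
    cdn gray
      cdn→metrics: metrics is gray → back edge
First back edge: cdn → metrics.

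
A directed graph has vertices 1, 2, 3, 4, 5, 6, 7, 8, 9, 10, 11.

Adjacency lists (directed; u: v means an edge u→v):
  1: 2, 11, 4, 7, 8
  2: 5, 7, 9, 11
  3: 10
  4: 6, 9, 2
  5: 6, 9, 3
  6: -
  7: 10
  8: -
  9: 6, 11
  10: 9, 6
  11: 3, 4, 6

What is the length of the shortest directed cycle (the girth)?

For each vertex v, BFS finds the shortest path from v back to v.
The shortest such closed walk is 4 → 2 → 11 → 4, length 3.

3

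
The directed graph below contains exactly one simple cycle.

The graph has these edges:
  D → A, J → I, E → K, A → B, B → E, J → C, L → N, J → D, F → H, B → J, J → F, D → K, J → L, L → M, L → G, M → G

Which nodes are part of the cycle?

A, B, D, J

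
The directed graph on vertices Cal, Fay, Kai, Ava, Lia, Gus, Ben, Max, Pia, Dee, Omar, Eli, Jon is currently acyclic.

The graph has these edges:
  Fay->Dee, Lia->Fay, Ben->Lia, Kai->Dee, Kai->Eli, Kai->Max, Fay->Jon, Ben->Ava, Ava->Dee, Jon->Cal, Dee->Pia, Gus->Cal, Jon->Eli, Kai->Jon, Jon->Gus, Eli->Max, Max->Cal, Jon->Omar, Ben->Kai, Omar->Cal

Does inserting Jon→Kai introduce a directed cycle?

Yes

Adding Jon→Kai creates a cycle iff Kai can already reach Jon.
Path from Kai: Kai → Jon.
So Kai → … → Jon → Kai is a cycle.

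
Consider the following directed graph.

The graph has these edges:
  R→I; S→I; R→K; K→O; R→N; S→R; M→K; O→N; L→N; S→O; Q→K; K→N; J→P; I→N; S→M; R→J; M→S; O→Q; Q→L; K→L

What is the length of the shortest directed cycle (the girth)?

2

For each vertex v, BFS finds the shortest path from v back to v.
The shortest such closed walk is M → S → M, length 2.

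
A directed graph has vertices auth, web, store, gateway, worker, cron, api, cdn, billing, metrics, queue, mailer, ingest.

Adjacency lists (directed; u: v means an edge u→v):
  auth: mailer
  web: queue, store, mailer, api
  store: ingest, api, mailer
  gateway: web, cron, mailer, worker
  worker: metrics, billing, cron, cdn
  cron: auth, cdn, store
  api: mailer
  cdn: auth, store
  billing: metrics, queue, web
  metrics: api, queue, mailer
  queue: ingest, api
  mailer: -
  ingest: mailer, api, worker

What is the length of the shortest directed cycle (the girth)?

For each vertex v, BFS finds the shortest path from v back to v.
The shortest such closed walk is worker → billing → queue → ingest → worker, length 4.

4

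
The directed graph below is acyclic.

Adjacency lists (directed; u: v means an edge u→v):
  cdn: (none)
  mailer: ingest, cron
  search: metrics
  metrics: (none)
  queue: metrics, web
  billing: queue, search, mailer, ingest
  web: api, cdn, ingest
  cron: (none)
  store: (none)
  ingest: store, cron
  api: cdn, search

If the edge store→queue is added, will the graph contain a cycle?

Yes

Adding store→queue creates a cycle iff queue can already reach store.
Path from queue: queue → web → ingest → store.
So queue → … → store → queue is a cycle.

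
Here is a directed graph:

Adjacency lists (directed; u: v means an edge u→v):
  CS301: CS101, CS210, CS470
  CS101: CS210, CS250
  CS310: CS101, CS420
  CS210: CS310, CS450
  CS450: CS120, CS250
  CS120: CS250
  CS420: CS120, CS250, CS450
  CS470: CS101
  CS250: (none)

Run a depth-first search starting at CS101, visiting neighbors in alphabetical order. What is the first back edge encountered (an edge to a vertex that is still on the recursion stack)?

CS310->CS101

DFS from CS101 (visiting neighbors in alphabetical order); mark gray on enter, black on exit:
CS101 gray
  CS210 gray
    CS310 gray
      CS310→CS101: CS101 is gray → back edge
First back edge: CS310 → CS101.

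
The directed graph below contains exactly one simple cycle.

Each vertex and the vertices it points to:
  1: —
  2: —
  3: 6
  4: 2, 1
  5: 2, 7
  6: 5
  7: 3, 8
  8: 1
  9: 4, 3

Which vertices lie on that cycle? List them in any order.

3, 5, 6, 7

DFS with gray/black marking from 3:
3 gray
  6 gray
    5 gray
      2 gray
      2 black
      7 gray
        7→3: 3 is gray → back edge
Back edge closes the cycle 3 → 6 → 5 → 7 → 3; its vertices are {3, 5, 6, 7}.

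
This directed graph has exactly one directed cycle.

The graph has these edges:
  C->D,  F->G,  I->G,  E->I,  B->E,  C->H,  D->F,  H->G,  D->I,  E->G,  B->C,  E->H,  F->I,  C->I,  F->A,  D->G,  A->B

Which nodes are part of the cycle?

DFS with gray/black marking from A:
A gray
  B gray
    E gray
      H gray
        G gray
        G black
      H black
      I gray
        I→G: G black — skip
      I black
      E→G: G black — skip
    E black
    C gray
      C→H: H black — skip
      C→I: I black — skip
      D gray
        D→G: G black — skip
        D→I: I black — skip
        F gray
          F→A: A is gray → back edge
Back edge closes the cycle A → B → C → D → F → A; its vertices are {A, B, C, D, F}.

A, B, C, D, F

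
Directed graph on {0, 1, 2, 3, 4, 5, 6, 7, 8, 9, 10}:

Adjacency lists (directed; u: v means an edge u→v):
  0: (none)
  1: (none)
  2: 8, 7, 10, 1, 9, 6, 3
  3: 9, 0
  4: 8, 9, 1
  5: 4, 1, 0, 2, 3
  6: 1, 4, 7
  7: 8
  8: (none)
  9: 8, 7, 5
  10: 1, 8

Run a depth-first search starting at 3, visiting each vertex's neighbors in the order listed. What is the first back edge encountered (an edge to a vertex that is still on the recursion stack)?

4→9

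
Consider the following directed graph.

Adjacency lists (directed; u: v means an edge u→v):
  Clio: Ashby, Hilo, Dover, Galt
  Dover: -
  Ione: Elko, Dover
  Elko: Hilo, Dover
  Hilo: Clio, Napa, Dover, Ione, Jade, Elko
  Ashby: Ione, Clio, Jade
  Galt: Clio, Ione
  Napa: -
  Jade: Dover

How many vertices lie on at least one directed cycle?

6

A vertex is on a directed cycle iff it belongs to a strongly connected component of size ≥ 2 (or has a self-loop).
The vertices on cycles are {Clio, Elko, Galt, Hilo, Ione, Ashby} — 6 in total.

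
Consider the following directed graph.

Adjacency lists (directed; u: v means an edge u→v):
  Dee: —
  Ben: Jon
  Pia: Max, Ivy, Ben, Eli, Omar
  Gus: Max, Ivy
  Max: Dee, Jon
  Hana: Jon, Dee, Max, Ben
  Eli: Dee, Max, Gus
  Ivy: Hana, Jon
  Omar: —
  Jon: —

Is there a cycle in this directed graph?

No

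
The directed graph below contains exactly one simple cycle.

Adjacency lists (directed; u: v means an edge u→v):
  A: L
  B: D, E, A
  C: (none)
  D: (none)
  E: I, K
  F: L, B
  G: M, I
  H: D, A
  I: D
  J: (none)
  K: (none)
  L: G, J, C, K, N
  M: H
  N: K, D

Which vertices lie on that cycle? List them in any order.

DFS with gray/black marking from A:
A gray
  L gray
    G gray
      M gray
        H gray
          D gray
          D black
          H→A: A is gray → back edge
Back edge closes the cycle A → L → G → M → H → A; its vertices are {A, G, H, L, M}.

A, G, H, L, M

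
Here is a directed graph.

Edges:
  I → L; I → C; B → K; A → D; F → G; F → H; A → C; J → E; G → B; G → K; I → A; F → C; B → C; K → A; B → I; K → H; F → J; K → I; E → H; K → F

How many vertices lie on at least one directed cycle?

4

A vertex is on a directed cycle iff it belongs to a strongly connected component of size ≥ 2 (or has a self-loop).
The vertices on cycles are {B, F, G, K} — 4 in total.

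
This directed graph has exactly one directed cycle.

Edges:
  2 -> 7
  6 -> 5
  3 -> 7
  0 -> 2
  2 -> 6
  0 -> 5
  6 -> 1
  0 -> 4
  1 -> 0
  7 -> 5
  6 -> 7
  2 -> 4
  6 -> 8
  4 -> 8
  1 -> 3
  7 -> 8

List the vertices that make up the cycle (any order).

DFS with gray/black marking from 1:
1 gray
  0 gray
    4 gray
      8 gray
      8 black
    4 black
    5 gray
    5 black
    2 gray
      7 gray
        7→5: 5 black — skip
        7→8: 8 black — skip
      7 black
      6 gray
        6→5: 5 black — skip
        6→8: 8 black — skip
        6→1: 1 is gray → back edge
Back edge closes the cycle 1 → 0 → 2 → 6 → 1; its vertices are {0, 1, 2, 6}.

0, 1, 2, 6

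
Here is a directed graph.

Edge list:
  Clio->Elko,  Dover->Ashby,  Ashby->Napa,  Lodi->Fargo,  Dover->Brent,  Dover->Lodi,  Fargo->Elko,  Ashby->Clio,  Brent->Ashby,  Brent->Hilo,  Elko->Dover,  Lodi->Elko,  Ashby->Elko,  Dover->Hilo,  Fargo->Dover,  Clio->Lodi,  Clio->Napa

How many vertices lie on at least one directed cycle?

A vertex is on a directed cycle iff it belongs to a strongly connected component of size ≥ 2 (or has a self-loop).
The vertices on cycles are {Clio, Elko, Lodi, Ashby, Brent, Dover, Fargo} — 7 in total.

7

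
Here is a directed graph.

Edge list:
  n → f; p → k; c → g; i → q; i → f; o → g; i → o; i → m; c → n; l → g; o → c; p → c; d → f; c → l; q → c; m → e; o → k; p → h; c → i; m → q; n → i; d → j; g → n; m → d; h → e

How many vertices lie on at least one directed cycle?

8

A vertex is on a directed cycle iff it belongs to a strongly connected component of size ≥ 2 (or has a self-loop).
The vertices on cycles are {c, g, i, l, m, n, o, q} — 8 in total.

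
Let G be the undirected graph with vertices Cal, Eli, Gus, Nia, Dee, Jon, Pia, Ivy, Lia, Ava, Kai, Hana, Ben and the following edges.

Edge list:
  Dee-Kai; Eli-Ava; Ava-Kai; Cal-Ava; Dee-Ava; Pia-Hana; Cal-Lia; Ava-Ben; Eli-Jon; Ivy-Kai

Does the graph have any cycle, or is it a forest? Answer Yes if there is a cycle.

Yes

DFS, tracking each vertex's parent; an edge to a visited non-parent vertex closes a cycle.
Start from Ivy:
visit Ivy (parent –)
  visit Kai (parent Ivy)
    Kai–Ivy: parent, skip
    visit Dee (parent Kai)
      Dee–Kai: parent, skip
      visit Ava (parent Dee)
        visit Eli (parent Ava)
          visit Jon (parent Eli)
            Jon–Eli: parent, skip
          Eli–Ava: parent, skip
        visit Ben (parent Ava)
          Ben–Ava: parent, skip
        Ava–Dee: parent, skip
        visit Cal (parent Ava)
          Cal–Ava: parent, skip
          visit Lia (parent Cal)
            Lia–Cal: parent, skip
        Ava–Kai: Kai visited and ≠ parent → cycle
Cycle: Kai – Dee – Ava – Kai.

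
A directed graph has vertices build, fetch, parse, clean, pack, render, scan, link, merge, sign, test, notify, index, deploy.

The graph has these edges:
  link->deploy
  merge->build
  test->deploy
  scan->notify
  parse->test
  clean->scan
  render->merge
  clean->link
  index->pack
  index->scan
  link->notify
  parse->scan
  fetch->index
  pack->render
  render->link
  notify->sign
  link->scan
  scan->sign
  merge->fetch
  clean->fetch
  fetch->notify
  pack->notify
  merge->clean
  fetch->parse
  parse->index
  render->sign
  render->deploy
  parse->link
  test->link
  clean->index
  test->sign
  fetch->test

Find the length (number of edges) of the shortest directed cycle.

5

For each vertex v, BFS finds the shortest path from v back to v.
The shortest such closed walk is merge → fetch → index → pack → render → merge, length 5.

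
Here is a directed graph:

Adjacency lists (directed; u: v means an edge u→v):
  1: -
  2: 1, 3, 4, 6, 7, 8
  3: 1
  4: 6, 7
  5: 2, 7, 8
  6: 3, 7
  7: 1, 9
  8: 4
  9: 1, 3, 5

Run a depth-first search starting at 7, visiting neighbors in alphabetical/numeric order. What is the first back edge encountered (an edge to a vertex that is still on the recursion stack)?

6->7

DFS from 7 (visiting neighbors in alphabetical/numeric order); mark gray on enter, black on exit:
7 gray
  1 gray
  1 black
  9 gray
    9→1: 1 black — skip
    3 gray
      3→1: 1 black — skip
    3 black
    5 gray
      2 gray
        2→1: 1 black — skip
        2→3: 3 black — skip
        4 gray
          6 gray
            6→3: 3 black — skip
            6→7: 7 is gray → back edge
First back edge: 6 → 7.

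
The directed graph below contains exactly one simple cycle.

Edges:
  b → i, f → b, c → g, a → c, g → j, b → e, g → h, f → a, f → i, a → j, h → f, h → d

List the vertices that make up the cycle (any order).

DFS with gray/black marking from f:
f gray
  b gray
    i gray
    i black
    e gray
    e black
  b black
  a gray
    j gray
    j black
    c gray
      g gray
        g→j: j black — skip
        h gray
          d gray
          d black
          h→f: f is gray → back edge
Back edge closes the cycle f → a → c → g → h → f; its vertices are {a, c, f, g, h}.

a, c, f, g, h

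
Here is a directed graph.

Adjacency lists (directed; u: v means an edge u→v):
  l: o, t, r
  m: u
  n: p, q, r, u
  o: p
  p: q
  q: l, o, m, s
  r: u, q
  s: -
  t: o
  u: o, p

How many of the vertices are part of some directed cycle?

8

A vertex is on a directed cycle iff it belongs to a strongly connected component of size ≥ 2 (or has a self-loop).
The vertices on cycles are {l, m, o, p, q, r, t, u} — 8 in total.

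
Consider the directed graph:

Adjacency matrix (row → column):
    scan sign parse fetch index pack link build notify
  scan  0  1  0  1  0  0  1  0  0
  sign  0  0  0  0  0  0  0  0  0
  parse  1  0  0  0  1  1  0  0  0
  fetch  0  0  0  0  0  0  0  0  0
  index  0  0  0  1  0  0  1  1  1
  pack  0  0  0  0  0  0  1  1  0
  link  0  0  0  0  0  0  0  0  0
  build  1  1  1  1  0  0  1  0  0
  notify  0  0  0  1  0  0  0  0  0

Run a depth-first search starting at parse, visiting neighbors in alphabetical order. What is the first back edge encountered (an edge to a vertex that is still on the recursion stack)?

build->parse

DFS from parse (visiting neighbors in alphabetical order); mark gray on enter, black on exit:
parse gray
  index gray
    build gray
      fetch gray
      fetch black
      link gray
      link black
      build→parse: parse is gray → back edge
First back edge: build → parse.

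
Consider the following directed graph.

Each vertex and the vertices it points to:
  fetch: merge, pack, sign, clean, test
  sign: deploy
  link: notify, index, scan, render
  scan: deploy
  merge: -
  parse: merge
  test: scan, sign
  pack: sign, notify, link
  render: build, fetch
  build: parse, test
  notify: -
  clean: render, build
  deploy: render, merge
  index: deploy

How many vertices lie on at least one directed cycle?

A vertex is on a directed cycle iff it belongs to a strongly connected component of size ≥ 2 (or has a self-loop).
The vertices on cycles are {link, pack, scan, sign, test, build, clean, fetch, index, deploy, render} — 11 in total.

11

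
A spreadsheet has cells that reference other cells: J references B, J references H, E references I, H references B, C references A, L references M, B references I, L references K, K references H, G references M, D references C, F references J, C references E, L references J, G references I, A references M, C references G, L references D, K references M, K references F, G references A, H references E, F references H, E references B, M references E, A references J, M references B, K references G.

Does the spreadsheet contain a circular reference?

DFS with white/gray/black marking, starting from E:
E gray
  I gray
  I black
  B gray
    B→I: I black — skip
  B black
E black
A gray
  M gray
    M→E: E black — skip
    M→B: B black — skip
  M black
  J gray
    J→B: B black — skip
    H gray
      H→B: B black — skip
      H→E: E black — skip
    H black
  J black
A black
C gray
  C→A: A black — skip
  C→E: E black — skip
  G gray
    G→M: M black — skip
    G→A: A black — skip
    G→I: I black — skip
  G black
C black
D gray
  D→C: C black — skip
D black
F gray
  F→H: H black — skip
  F→J: J black — skip
F black
K gray
  K→G: G black — skip
  K→M: M black — skip
  K→H: H black — skip
  K→F: F black — skip
K black
L gray
  L→M: M black — skip
  L→J: J black — skip
  L→D: D black — skip
  L→K: K black — skip
L black
Every edge goes to a white or black vertex — no back edge, so the graph is acyclic.

No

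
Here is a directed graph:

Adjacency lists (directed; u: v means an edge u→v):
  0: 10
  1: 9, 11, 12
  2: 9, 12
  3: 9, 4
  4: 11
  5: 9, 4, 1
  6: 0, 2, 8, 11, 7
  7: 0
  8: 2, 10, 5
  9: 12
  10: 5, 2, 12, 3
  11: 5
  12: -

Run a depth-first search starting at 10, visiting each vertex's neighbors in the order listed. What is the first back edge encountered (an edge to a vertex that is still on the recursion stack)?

DFS from 10 (visiting each vertex's neighbors in the order listed); mark gray on enter, black on exit:
10 gray
  5 gray
    9 gray
      12 gray
      12 black
    9 black
    4 gray
      11 gray
        11→5: 5 is gray → back edge
First back edge: 11 → 5.

11->5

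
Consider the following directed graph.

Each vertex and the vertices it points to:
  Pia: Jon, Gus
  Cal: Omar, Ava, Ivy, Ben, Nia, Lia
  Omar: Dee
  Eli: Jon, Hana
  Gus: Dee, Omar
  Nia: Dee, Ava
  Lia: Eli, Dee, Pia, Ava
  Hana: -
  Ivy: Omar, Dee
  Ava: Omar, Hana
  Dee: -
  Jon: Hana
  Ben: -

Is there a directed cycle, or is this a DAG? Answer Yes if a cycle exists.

No

DFS with white/gray/black marking, starting from Hana:
Hana gray
Hana black
Pia gray
  Jon gray
    Jon→Hana: Hana black — skip
  Jon black
  Gus gray
    Dee gray
    Dee black
    Omar gray
      Omar→Dee: Dee black — skip
    Omar black
  Gus black
Pia black
Cal gray
  Cal→Omar: Omar black — skip
  Ava gray
    Ava→Omar: Omar black — skip
    Ava→Hana: Hana black — skip
  Ava black
  Ivy gray
    Ivy→Omar: Omar black — skip
    Ivy→Dee: Dee black — skip
  Ivy black
  Ben gray
  Ben black
  Nia gray
    Nia→Dee: Dee black — skip
    Nia→Ava: Ava black — skip
  Nia black
  Lia gray
    Eli gray
      Eli→Jon: Jon black — skip
      Eli→Hana: Hana black — skip
    Eli black
    Lia→Dee: Dee black — skip
    Lia→Pia: Pia black — skip
    Lia→Ava: Ava black — skip
  Lia black
Cal black
Every edge goes to a white or black vertex — no back edge, so the graph is acyclic.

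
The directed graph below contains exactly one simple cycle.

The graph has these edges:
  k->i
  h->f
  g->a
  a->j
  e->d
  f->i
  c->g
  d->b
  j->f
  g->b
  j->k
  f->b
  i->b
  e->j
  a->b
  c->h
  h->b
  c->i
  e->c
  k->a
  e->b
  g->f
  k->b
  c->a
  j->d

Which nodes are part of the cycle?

a, j, k

DFS with gray/black marking from j:
j gray
  k gray
    a gray
      b gray
      b black
      a→j: j is gray → back edge
Back edge closes the cycle j → k → a → j; its vertices are {a, j, k}.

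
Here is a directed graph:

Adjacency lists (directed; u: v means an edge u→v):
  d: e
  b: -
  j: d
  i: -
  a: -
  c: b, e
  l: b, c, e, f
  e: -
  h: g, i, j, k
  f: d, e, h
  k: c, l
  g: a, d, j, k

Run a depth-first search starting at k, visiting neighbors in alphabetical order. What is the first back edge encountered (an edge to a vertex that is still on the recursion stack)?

g->k

DFS from k (visiting neighbors in alphabetical order); mark gray on enter, black on exit:
k gray
  c gray
    b gray
    b black
    e gray
    e black
  c black
  l gray
    l→b: b black — skip
    l→c: c black — skip
    l→e: e black — skip
    f gray
      d gray
        d→e: e black — skip
      d black
      f→e: e black — skip
      h gray
        g gray
          a gray
          a black
          g→d: d black — skip
          j gray
            j→d: d black — skip
          j black
          g→k: k is gray → back edge
First back edge: g → k.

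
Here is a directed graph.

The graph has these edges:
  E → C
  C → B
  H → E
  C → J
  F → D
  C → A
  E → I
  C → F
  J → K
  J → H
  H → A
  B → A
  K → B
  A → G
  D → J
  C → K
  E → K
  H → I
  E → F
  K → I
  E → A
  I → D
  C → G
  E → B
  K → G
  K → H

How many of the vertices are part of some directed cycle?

A vertex is on a directed cycle iff it belongs to a strongly connected component of size ≥ 2 (or has a self-loop).
The vertices on cycles are {C, D, E, F, H, I, J, K} — 8 in total.

8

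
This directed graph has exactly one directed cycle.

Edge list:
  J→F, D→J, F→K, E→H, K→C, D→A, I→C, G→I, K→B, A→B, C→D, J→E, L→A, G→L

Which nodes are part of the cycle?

C, D, F, J, K

DFS with gray/black marking from C:
C gray
  D gray
    A gray
      B gray
      B black
    A black
    J gray
      E gray
        H gray
        H black
      E black
      F gray
        K gray
          K→C: C is gray → back edge
Back edge closes the cycle C → D → J → F → K → C; its vertices are {C, D, F, J, K}.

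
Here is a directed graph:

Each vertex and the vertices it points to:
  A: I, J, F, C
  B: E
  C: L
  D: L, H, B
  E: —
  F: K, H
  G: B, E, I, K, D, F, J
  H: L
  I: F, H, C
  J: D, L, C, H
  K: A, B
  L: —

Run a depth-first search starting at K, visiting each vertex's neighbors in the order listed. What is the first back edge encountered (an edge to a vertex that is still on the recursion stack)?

F->K

DFS from K (visiting each vertex's neighbors in the order listed); mark gray on enter, black on exit:
K gray
  A gray
    I gray
      F gray
        F→K: K is gray → back edge
First back edge: F → K.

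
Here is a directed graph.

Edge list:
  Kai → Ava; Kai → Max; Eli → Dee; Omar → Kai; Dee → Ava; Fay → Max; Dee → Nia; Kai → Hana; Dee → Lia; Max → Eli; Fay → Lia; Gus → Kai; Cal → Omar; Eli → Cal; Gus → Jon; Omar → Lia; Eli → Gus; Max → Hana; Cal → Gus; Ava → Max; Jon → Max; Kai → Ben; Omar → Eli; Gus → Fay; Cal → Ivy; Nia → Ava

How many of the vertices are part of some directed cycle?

A vertex is on a directed cycle iff it belongs to a strongly connected component of size ≥ 2 (or has a self-loop).
The vertices on cycles are {Ava, Cal, Dee, Eli, Fay, Gus, Jon, Kai, Max, Nia, Omar} — 11 in total.

11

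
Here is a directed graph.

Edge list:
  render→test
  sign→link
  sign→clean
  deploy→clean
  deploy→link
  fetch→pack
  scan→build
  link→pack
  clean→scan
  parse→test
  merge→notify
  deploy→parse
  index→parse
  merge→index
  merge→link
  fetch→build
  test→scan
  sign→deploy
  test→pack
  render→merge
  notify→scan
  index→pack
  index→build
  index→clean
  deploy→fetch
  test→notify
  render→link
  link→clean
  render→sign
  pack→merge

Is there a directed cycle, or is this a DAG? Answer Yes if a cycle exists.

DFS with white/gray/black marking, starting from sign:
sign gray
  deploy gray
    parse gray
      test gray
        notify gray
          scan gray
            build gray
            build black
          scan black
        notify black
        test→scan: scan black — skip
        pack gray
          merge gray
            link gray
              clean gray
                clean→scan: scan black — skip
              clean black
              link→pack: pack is gray → back edge
Back edge found, so a cycle exists: pack → merge → link → pack.

Yes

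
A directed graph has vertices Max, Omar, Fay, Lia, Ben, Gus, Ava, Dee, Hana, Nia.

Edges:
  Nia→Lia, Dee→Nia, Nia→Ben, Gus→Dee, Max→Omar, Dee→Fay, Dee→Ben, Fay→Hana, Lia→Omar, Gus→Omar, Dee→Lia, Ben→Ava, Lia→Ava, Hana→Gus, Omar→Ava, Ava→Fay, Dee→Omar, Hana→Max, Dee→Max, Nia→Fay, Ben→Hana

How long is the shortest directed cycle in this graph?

4

For each vertex v, BFS finds the shortest path from v back to v.
The shortest such closed walk is Dee → Ben → Hana → Gus → Dee, length 4.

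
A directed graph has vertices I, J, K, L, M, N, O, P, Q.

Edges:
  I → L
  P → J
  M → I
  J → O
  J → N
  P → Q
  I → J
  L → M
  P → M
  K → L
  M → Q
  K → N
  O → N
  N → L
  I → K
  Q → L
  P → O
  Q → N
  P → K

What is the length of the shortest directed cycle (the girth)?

For each vertex v, BFS finds the shortest path from v back to v.
The shortest such closed walk is M → I → L → M, length 3.

3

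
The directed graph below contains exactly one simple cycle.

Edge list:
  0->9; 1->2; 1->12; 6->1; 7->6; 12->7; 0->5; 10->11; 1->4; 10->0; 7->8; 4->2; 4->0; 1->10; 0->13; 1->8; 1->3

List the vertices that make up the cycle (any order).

1, 6, 7, 12

DFS with gray/black marking from 1:
1 gray
  4 gray
    2 gray
    2 black
    0 gray
      5 gray
      5 black
      13 gray
      13 black
      9 gray
      9 black
    0 black
  4 black
  3 gray
  3 black
  10 gray
    11 gray
    11 black
    10→0: 0 black — skip
  10 black
  8 gray
  8 black
  12 gray
    7 gray
      7→8: 8 black — skip
      6 gray
        6→1: 1 is gray → back edge
Back edge closes the cycle 1 → 12 → 7 → 6 → 1; its vertices are {1, 6, 7, 12}.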